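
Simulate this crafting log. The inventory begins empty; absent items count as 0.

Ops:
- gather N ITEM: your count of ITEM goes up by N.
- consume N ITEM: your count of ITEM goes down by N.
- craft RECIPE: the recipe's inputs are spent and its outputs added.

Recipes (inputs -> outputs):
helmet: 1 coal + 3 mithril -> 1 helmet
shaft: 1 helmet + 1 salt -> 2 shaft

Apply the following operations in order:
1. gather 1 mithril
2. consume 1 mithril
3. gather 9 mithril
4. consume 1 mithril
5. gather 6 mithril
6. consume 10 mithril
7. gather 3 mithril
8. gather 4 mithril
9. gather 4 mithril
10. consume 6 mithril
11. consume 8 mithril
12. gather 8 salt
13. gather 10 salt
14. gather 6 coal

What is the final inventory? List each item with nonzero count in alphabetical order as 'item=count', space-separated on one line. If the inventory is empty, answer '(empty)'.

After 1 (gather 1 mithril): mithril=1
After 2 (consume 1 mithril): (empty)
After 3 (gather 9 mithril): mithril=9
After 4 (consume 1 mithril): mithril=8
After 5 (gather 6 mithril): mithril=14
After 6 (consume 10 mithril): mithril=4
After 7 (gather 3 mithril): mithril=7
After 8 (gather 4 mithril): mithril=11
After 9 (gather 4 mithril): mithril=15
After 10 (consume 6 mithril): mithril=9
After 11 (consume 8 mithril): mithril=1
After 12 (gather 8 salt): mithril=1 salt=8
After 13 (gather 10 salt): mithril=1 salt=18
After 14 (gather 6 coal): coal=6 mithril=1 salt=18

Answer: coal=6 mithril=1 salt=18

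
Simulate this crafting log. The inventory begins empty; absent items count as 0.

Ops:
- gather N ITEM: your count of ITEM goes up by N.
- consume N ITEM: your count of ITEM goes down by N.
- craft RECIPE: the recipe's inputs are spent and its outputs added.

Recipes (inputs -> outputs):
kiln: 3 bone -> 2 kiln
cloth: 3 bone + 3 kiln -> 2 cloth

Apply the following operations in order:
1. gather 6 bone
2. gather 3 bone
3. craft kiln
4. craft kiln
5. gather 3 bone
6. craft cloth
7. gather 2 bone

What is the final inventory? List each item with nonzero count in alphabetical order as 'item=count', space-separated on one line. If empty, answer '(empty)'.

After 1 (gather 6 bone): bone=6
After 2 (gather 3 bone): bone=9
After 3 (craft kiln): bone=6 kiln=2
After 4 (craft kiln): bone=3 kiln=4
After 5 (gather 3 bone): bone=6 kiln=4
After 6 (craft cloth): bone=3 cloth=2 kiln=1
After 7 (gather 2 bone): bone=5 cloth=2 kiln=1

Answer: bone=5 cloth=2 kiln=1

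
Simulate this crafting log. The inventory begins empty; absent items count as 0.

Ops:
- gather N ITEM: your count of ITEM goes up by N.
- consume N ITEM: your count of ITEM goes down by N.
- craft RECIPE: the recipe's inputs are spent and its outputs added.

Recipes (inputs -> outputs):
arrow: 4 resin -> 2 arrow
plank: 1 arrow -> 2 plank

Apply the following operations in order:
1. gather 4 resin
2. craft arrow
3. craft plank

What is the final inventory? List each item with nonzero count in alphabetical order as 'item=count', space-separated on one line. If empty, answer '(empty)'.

After 1 (gather 4 resin): resin=4
After 2 (craft arrow): arrow=2
After 3 (craft plank): arrow=1 plank=2

Answer: arrow=1 plank=2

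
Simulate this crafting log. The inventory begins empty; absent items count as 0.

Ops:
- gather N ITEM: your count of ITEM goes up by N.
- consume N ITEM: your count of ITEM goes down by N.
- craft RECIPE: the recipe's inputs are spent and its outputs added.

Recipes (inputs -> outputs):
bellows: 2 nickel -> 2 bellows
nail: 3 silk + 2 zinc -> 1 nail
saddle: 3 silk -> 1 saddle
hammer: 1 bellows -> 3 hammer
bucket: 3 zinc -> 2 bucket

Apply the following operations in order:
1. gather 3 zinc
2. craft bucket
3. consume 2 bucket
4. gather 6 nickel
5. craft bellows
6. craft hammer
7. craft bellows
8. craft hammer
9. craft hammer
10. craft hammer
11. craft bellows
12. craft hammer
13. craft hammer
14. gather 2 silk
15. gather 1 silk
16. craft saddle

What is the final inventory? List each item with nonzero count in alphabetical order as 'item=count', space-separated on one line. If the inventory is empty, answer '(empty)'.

After 1 (gather 3 zinc): zinc=3
After 2 (craft bucket): bucket=2
After 3 (consume 2 bucket): (empty)
After 4 (gather 6 nickel): nickel=6
After 5 (craft bellows): bellows=2 nickel=4
After 6 (craft hammer): bellows=1 hammer=3 nickel=4
After 7 (craft bellows): bellows=3 hammer=3 nickel=2
After 8 (craft hammer): bellows=2 hammer=6 nickel=2
After 9 (craft hammer): bellows=1 hammer=9 nickel=2
After 10 (craft hammer): hammer=12 nickel=2
After 11 (craft bellows): bellows=2 hammer=12
After 12 (craft hammer): bellows=1 hammer=15
After 13 (craft hammer): hammer=18
After 14 (gather 2 silk): hammer=18 silk=2
After 15 (gather 1 silk): hammer=18 silk=3
After 16 (craft saddle): hammer=18 saddle=1

Answer: hammer=18 saddle=1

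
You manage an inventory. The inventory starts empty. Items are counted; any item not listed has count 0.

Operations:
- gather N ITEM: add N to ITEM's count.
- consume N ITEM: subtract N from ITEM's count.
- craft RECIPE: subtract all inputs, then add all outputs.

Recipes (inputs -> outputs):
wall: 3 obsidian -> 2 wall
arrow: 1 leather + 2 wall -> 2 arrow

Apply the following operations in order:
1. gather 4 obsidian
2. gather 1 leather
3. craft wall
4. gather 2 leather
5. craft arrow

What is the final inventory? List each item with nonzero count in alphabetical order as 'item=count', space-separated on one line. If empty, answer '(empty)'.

Answer: arrow=2 leather=2 obsidian=1

Derivation:
After 1 (gather 4 obsidian): obsidian=4
After 2 (gather 1 leather): leather=1 obsidian=4
After 3 (craft wall): leather=1 obsidian=1 wall=2
After 4 (gather 2 leather): leather=3 obsidian=1 wall=2
After 5 (craft arrow): arrow=2 leather=2 obsidian=1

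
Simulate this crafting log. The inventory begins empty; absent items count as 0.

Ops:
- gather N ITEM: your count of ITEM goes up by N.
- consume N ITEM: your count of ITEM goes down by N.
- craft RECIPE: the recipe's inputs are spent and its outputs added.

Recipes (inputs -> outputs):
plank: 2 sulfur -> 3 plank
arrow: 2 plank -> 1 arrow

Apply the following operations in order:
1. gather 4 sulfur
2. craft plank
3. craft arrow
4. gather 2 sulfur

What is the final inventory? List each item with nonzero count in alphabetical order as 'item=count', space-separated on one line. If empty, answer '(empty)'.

After 1 (gather 4 sulfur): sulfur=4
After 2 (craft plank): plank=3 sulfur=2
After 3 (craft arrow): arrow=1 plank=1 sulfur=2
After 4 (gather 2 sulfur): arrow=1 plank=1 sulfur=4

Answer: arrow=1 plank=1 sulfur=4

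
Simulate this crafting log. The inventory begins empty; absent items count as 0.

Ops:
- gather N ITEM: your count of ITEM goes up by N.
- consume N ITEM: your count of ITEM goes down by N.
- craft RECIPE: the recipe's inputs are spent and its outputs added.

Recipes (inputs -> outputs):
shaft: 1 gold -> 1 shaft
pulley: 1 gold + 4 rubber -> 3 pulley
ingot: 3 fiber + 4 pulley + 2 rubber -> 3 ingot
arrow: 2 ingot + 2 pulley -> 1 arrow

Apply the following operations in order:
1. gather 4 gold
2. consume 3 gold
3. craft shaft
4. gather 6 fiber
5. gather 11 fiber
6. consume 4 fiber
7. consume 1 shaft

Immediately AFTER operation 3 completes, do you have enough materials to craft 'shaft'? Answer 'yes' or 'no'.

After 1 (gather 4 gold): gold=4
After 2 (consume 3 gold): gold=1
After 3 (craft shaft): shaft=1

Answer: no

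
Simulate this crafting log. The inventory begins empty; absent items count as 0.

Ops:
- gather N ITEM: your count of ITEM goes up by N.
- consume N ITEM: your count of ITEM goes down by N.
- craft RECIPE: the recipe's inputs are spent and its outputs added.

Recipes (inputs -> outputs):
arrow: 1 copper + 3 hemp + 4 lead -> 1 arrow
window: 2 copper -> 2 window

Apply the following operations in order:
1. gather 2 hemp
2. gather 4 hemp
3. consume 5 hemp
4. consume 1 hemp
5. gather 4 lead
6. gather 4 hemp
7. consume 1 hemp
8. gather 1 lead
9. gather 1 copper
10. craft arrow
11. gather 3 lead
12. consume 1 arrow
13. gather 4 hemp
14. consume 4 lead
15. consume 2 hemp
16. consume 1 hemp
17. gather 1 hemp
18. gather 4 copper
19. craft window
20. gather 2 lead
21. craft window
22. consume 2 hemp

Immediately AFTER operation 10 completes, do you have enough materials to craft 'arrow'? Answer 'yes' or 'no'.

After 1 (gather 2 hemp): hemp=2
After 2 (gather 4 hemp): hemp=6
After 3 (consume 5 hemp): hemp=1
After 4 (consume 1 hemp): (empty)
After 5 (gather 4 lead): lead=4
After 6 (gather 4 hemp): hemp=4 lead=4
After 7 (consume 1 hemp): hemp=3 lead=4
After 8 (gather 1 lead): hemp=3 lead=5
After 9 (gather 1 copper): copper=1 hemp=3 lead=5
After 10 (craft arrow): arrow=1 lead=1

Answer: no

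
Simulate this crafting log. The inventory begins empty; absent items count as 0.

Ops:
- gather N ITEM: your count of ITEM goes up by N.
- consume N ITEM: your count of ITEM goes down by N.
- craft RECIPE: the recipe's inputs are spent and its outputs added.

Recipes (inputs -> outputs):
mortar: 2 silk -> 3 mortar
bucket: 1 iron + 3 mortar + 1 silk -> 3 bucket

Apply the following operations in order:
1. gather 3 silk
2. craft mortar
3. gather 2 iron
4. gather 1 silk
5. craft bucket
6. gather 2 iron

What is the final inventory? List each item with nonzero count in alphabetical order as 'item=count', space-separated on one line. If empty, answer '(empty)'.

After 1 (gather 3 silk): silk=3
After 2 (craft mortar): mortar=3 silk=1
After 3 (gather 2 iron): iron=2 mortar=3 silk=1
After 4 (gather 1 silk): iron=2 mortar=3 silk=2
After 5 (craft bucket): bucket=3 iron=1 silk=1
After 6 (gather 2 iron): bucket=3 iron=3 silk=1

Answer: bucket=3 iron=3 silk=1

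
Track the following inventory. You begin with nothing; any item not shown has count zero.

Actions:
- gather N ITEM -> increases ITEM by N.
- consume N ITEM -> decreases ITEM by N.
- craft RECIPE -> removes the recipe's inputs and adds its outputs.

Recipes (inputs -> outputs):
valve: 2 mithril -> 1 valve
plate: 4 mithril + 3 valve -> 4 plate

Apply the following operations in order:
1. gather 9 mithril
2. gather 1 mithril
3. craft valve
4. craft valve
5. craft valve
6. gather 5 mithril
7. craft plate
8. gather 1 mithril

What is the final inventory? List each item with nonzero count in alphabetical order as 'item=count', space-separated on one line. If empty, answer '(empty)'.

Answer: mithril=6 plate=4

Derivation:
After 1 (gather 9 mithril): mithril=9
After 2 (gather 1 mithril): mithril=10
After 3 (craft valve): mithril=8 valve=1
After 4 (craft valve): mithril=6 valve=2
After 5 (craft valve): mithril=4 valve=3
After 6 (gather 5 mithril): mithril=9 valve=3
After 7 (craft plate): mithril=5 plate=4
After 8 (gather 1 mithril): mithril=6 plate=4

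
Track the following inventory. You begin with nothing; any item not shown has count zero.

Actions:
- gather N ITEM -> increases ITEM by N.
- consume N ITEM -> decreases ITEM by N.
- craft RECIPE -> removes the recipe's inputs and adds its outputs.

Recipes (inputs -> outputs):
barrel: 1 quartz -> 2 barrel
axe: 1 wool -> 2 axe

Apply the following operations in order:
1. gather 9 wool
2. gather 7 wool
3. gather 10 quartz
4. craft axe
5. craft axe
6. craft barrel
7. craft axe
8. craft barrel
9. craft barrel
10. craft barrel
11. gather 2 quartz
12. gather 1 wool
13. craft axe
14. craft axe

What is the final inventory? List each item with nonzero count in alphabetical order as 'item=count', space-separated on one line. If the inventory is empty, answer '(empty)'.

After 1 (gather 9 wool): wool=9
After 2 (gather 7 wool): wool=16
After 3 (gather 10 quartz): quartz=10 wool=16
After 4 (craft axe): axe=2 quartz=10 wool=15
After 5 (craft axe): axe=4 quartz=10 wool=14
After 6 (craft barrel): axe=4 barrel=2 quartz=9 wool=14
After 7 (craft axe): axe=6 barrel=2 quartz=9 wool=13
After 8 (craft barrel): axe=6 barrel=4 quartz=8 wool=13
After 9 (craft barrel): axe=6 barrel=6 quartz=7 wool=13
After 10 (craft barrel): axe=6 barrel=8 quartz=6 wool=13
After 11 (gather 2 quartz): axe=6 barrel=8 quartz=8 wool=13
After 12 (gather 1 wool): axe=6 barrel=8 quartz=8 wool=14
After 13 (craft axe): axe=8 barrel=8 quartz=8 wool=13
After 14 (craft axe): axe=10 barrel=8 quartz=8 wool=12

Answer: axe=10 barrel=8 quartz=8 wool=12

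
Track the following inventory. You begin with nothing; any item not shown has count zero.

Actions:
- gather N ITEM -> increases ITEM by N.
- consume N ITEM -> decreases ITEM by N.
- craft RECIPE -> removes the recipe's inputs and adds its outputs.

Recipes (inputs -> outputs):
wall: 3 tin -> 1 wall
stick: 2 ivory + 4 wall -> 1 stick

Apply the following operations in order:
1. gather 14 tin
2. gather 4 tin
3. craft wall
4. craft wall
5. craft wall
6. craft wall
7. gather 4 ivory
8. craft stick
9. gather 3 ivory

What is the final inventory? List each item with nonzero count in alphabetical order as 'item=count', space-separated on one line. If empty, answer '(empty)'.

After 1 (gather 14 tin): tin=14
After 2 (gather 4 tin): tin=18
After 3 (craft wall): tin=15 wall=1
After 4 (craft wall): tin=12 wall=2
After 5 (craft wall): tin=9 wall=3
After 6 (craft wall): tin=6 wall=4
After 7 (gather 4 ivory): ivory=4 tin=6 wall=4
After 8 (craft stick): ivory=2 stick=1 tin=6
After 9 (gather 3 ivory): ivory=5 stick=1 tin=6

Answer: ivory=5 stick=1 tin=6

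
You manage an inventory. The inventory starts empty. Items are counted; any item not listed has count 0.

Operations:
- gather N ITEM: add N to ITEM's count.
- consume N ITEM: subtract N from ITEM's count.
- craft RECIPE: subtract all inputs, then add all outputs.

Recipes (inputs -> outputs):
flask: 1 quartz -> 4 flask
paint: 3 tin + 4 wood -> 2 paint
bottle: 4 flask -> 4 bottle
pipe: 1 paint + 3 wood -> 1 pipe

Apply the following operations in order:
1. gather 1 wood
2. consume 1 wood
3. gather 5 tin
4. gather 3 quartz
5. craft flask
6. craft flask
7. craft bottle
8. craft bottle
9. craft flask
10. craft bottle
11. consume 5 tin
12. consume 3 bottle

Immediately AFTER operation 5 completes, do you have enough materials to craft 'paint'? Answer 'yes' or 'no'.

Answer: no

Derivation:
After 1 (gather 1 wood): wood=1
After 2 (consume 1 wood): (empty)
After 3 (gather 5 tin): tin=5
After 4 (gather 3 quartz): quartz=3 tin=5
After 5 (craft flask): flask=4 quartz=2 tin=5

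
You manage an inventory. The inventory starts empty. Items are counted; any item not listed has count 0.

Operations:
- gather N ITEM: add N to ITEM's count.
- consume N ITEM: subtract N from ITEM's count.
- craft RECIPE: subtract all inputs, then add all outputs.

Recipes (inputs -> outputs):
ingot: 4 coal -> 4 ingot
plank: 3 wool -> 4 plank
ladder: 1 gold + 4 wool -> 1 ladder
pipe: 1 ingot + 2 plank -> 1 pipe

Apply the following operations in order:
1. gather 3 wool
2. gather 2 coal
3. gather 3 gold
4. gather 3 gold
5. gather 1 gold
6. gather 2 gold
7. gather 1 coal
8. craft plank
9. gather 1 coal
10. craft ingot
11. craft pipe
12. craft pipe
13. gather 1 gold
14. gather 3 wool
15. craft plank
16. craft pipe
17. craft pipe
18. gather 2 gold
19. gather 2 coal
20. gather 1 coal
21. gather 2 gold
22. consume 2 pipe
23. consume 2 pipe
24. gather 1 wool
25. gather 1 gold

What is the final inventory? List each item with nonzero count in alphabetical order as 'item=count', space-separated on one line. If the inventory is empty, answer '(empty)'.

Answer: coal=3 gold=15 wool=1

Derivation:
After 1 (gather 3 wool): wool=3
After 2 (gather 2 coal): coal=2 wool=3
After 3 (gather 3 gold): coal=2 gold=3 wool=3
After 4 (gather 3 gold): coal=2 gold=6 wool=3
After 5 (gather 1 gold): coal=2 gold=7 wool=3
After 6 (gather 2 gold): coal=2 gold=9 wool=3
After 7 (gather 1 coal): coal=3 gold=9 wool=3
After 8 (craft plank): coal=3 gold=9 plank=4
After 9 (gather 1 coal): coal=4 gold=9 plank=4
After 10 (craft ingot): gold=9 ingot=4 plank=4
After 11 (craft pipe): gold=9 ingot=3 pipe=1 plank=2
After 12 (craft pipe): gold=9 ingot=2 pipe=2
After 13 (gather 1 gold): gold=10 ingot=2 pipe=2
After 14 (gather 3 wool): gold=10 ingot=2 pipe=2 wool=3
After 15 (craft plank): gold=10 ingot=2 pipe=2 plank=4
After 16 (craft pipe): gold=10 ingot=1 pipe=3 plank=2
After 17 (craft pipe): gold=10 pipe=4
After 18 (gather 2 gold): gold=12 pipe=4
After 19 (gather 2 coal): coal=2 gold=12 pipe=4
After 20 (gather 1 coal): coal=3 gold=12 pipe=4
After 21 (gather 2 gold): coal=3 gold=14 pipe=4
After 22 (consume 2 pipe): coal=3 gold=14 pipe=2
After 23 (consume 2 pipe): coal=3 gold=14
After 24 (gather 1 wool): coal=3 gold=14 wool=1
After 25 (gather 1 gold): coal=3 gold=15 wool=1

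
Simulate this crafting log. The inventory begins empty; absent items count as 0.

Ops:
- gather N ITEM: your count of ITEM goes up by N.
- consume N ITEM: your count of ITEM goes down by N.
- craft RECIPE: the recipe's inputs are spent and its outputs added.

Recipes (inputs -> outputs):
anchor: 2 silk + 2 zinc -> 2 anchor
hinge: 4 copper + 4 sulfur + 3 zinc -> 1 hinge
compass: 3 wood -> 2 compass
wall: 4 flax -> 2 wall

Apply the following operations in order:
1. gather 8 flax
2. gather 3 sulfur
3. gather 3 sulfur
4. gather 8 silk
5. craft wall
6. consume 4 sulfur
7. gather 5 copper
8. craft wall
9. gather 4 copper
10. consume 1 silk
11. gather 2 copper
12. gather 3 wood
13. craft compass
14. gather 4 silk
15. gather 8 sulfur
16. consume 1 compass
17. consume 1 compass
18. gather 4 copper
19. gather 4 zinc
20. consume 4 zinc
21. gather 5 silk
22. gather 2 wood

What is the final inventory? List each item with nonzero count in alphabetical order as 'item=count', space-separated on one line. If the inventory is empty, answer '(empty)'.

Answer: copper=15 silk=16 sulfur=10 wall=4 wood=2

Derivation:
After 1 (gather 8 flax): flax=8
After 2 (gather 3 sulfur): flax=8 sulfur=3
After 3 (gather 3 sulfur): flax=8 sulfur=6
After 4 (gather 8 silk): flax=8 silk=8 sulfur=6
After 5 (craft wall): flax=4 silk=8 sulfur=6 wall=2
After 6 (consume 4 sulfur): flax=4 silk=8 sulfur=2 wall=2
After 7 (gather 5 copper): copper=5 flax=4 silk=8 sulfur=2 wall=2
After 8 (craft wall): copper=5 silk=8 sulfur=2 wall=4
After 9 (gather 4 copper): copper=9 silk=8 sulfur=2 wall=4
After 10 (consume 1 silk): copper=9 silk=7 sulfur=2 wall=4
After 11 (gather 2 copper): copper=11 silk=7 sulfur=2 wall=4
After 12 (gather 3 wood): copper=11 silk=7 sulfur=2 wall=4 wood=3
After 13 (craft compass): compass=2 copper=11 silk=7 sulfur=2 wall=4
After 14 (gather 4 silk): compass=2 copper=11 silk=11 sulfur=2 wall=4
After 15 (gather 8 sulfur): compass=2 copper=11 silk=11 sulfur=10 wall=4
After 16 (consume 1 compass): compass=1 copper=11 silk=11 sulfur=10 wall=4
After 17 (consume 1 compass): copper=11 silk=11 sulfur=10 wall=4
After 18 (gather 4 copper): copper=15 silk=11 sulfur=10 wall=4
After 19 (gather 4 zinc): copper=15 silk=11 sulfur=10 wall=4 zinc=4
After 20 (consume 4 zinc): copper=15 silk=11 sulfur=10 wall=4
After 21 (gather 5 silk): copper=15 silk=16 sulfur=10 wall=4
After 22 (gather 2 wood): copper=15 silk=16 sulfur=10 wall=4 wood=2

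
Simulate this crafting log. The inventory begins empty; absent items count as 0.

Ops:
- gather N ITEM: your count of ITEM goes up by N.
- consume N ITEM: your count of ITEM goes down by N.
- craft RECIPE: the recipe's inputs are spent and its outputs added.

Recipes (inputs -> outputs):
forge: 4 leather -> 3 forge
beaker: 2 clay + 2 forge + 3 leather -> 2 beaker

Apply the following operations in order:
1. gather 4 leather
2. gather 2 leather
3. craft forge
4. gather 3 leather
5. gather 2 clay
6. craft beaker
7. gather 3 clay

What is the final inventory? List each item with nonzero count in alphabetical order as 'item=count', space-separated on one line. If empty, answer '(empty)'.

After 1 (gather 4 leather): leather=4
After 2 (gather 2 leather): leather=6
After 3 (craft forge): forge=3 leather=2
After 4 (gather 3 leather): forge=3 leather=5
After 5 (gather 2 clay): clay=2 forge=3 leather=5
After 6 (craft beaker): beaker=2 forge=1 leather=2
After 7 (gather 3 clay): beaker=2 clay=3 forge=1 leather=2

Answer: beaker=2 clay=3 forge=1 leather=2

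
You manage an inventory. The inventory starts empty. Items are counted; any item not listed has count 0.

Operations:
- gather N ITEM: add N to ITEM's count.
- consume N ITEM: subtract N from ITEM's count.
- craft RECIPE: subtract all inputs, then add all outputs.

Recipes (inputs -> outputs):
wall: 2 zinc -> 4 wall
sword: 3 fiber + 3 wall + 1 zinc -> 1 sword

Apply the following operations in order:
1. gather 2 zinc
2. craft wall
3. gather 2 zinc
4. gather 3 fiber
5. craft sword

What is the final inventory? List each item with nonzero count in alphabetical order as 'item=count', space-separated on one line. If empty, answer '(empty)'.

After 1 (gather 2 zinc): zinc=2
After 2 (craft wall): wall=4
After 3 (gather 2 zinc): wall=4 zinc=2
After 4 (gather 3 fiber): fiber=3 wall=4 zinc=2
After 5 (craft sword): sword=1 wall=1 zinc=1

Answer: sword=1 wall=1 zinc=1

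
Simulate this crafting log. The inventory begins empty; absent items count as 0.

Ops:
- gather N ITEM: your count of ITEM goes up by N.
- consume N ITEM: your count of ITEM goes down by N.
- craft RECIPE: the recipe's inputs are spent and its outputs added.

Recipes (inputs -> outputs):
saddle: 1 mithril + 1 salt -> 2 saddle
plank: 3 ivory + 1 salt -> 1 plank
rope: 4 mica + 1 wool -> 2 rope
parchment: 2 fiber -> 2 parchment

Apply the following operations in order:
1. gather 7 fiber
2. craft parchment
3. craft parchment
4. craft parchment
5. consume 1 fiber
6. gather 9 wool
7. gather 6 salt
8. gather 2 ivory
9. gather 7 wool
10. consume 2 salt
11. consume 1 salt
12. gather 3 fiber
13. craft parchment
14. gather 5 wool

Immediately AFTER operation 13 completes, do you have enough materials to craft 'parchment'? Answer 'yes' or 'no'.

After 1 (gather 7 fiber): fiber=7
After 2 (craft parchment): fiber=5 parchment=2
After 3 (craft parchment): fiber=3 parchment=4
After 4 (craft parchment): fiber=1 parchment=6
After 5 (consume 1 fiber): parchment=6
After 6 (gather 9 wool): parchment=6 wool=9
After 7 (gather 6 salt): parchment=6 salt=6 wool=9
After 8 (gather 2 ivory): ivory=2 parchment=6 salt=6 wool=9
After 9 (gather 7 wool): ivory=2 parchment=6 salt=6 wool=16
After 10 (consume 2 salt): ivory=2 parchment=6 salt=4 wool=16
After 11 (consume 1 salt): ivory=2 parchment=6 salt=3 wool=16
After 12 (gather 3 fiber): fiber=3 ivory=2 parchment=6 salt=3 wool=16
After 13 (craft parchment): fiber=1 ivory=2 parchment=8 salt=3 wool=16

Answer: no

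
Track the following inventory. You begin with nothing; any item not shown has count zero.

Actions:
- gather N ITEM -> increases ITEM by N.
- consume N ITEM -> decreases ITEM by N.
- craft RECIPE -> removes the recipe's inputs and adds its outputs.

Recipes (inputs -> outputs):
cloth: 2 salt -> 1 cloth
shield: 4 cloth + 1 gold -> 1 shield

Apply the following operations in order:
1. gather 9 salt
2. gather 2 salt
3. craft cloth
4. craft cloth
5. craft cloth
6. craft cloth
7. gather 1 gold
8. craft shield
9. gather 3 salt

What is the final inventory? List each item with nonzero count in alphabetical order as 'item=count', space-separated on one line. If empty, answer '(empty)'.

After 1 (gather 9 salt): salt=9
After 2 (gather 2 salt): salt=11
After 3 (craft cloth): cloth=1 salt=9
After 4 (craft cloth): cloth=2 salt=7
After 5 (craft cloth): cloth=3 salt=5
After 6 (craft cloth): cloth=4 salt=3
After 7 (gather 1 gold): cloth=4 gold=1 salt=3
After 8 (craft shield): salt=3 shield=1
After 9 (gather 3 salt): salt=6 shield=1

Answer: salt=6 shield=1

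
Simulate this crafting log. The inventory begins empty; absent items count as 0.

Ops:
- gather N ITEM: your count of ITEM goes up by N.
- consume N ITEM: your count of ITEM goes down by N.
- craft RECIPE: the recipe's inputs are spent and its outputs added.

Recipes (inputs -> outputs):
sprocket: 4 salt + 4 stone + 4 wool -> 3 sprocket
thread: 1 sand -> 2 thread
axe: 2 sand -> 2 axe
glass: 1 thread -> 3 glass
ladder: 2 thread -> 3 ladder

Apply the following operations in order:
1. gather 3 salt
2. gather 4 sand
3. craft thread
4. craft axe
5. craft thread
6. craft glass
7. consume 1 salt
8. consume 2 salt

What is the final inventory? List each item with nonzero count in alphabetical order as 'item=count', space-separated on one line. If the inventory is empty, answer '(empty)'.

After 1 (gather 3 salt): salt=3
After 2 (gather 4 sand): salt=3 sand=4
After 3 (craft thread): salt=3 sand=3 thread=2
After 4 (craft axe): axe=2 salt=3 sand=1 thread=2
After 5 (craft thread): axe=2 salt=3 thread=4
After 6 (craft glass): axe=2 glass=3 salt=3 thread=3
After 7 (consume 1 salt): axe=2 glass=3 salt=2 thread=3
After 8 (consume 2 salt): axe=2 glass=3 thread=3

Answer: axe=2 glass=3 thread=3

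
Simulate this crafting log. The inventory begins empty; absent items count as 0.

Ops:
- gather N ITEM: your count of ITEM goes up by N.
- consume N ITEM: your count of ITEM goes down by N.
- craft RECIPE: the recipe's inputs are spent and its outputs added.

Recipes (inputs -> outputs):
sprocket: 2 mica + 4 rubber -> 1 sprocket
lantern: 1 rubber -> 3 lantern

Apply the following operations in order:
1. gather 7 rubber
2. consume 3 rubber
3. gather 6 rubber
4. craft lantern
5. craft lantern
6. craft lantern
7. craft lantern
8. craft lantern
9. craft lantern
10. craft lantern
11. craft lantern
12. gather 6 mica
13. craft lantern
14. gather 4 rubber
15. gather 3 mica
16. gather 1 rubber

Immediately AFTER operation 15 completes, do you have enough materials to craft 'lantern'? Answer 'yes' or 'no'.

After 1 (gather 7 rubber): rubber=7
After 2 (consume 3 rubber): rubber=4
After 3 (gather 6 rubber): rubber=10
After 4 (craft lantern): lantern=3 rubber=9
After 5 (craft lantern): lantern=6 rubber=8
After 6 (craft lantern): lantern=9 rubber=7
After 7 (craft lantern): lantern=12 rubber=6
After 8 (craft lantern): lantern=15 rubber=5
After 9 (craft lantern): lantern=18 rubber=4
After 10 (craft lantern): lantern=21 rubber=3
After 11 (craft lantern): lantern=24 rubber=2
After 12 (gather 6 mica): lantern=24 mica=6 rubber=2
After 13 (craft lantern): lantern=27 mica=6 rubber=1
After 14 (gather 4 rubber): lantern=27 mica=6 rubber=5
After 15 (gather 3 mica): lantern=27 mica=9 rubber=5

Answer: yes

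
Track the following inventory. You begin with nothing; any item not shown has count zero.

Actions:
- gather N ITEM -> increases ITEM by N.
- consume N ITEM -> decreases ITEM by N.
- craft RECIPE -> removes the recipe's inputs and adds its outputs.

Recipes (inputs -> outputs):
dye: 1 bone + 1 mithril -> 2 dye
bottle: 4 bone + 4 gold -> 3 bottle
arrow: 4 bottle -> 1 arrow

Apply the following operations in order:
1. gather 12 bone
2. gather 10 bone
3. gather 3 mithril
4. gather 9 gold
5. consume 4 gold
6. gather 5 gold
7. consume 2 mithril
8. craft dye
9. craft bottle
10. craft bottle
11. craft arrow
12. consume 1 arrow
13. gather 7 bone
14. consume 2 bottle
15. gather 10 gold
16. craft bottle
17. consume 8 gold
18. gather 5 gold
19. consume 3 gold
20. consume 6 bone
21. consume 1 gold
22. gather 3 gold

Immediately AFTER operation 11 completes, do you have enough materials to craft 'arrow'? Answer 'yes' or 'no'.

After 1 (gather 12 bone): bone=12
After 2 (gather 10 bone): bone=22
After 3 (gather 3 mithril): bone=22 mithril=3
After 4 (gather 9 gold): bone=22 gold=9 mithril=3
After 5 (consume 4 gold): bone=22 gold=5 mithril=3
After 6 (gather 5 gold): bone=22 gold=10 mithril=3
After 7 (consume 2 mithril): bone=22 gold=10 mithril=1
After 8 (craft dye): bone=21 dye=2 gold=10
After 9 (craft bottle): bone=17 bottle=3 dye=2 gold=6
After 10 (craft bottle): bone=13 bottle=6 dye=2 gold=2
After 11 (craft arrow): arrow=1 bone=13 bottle=2 dye=2 gold=2

Answer: no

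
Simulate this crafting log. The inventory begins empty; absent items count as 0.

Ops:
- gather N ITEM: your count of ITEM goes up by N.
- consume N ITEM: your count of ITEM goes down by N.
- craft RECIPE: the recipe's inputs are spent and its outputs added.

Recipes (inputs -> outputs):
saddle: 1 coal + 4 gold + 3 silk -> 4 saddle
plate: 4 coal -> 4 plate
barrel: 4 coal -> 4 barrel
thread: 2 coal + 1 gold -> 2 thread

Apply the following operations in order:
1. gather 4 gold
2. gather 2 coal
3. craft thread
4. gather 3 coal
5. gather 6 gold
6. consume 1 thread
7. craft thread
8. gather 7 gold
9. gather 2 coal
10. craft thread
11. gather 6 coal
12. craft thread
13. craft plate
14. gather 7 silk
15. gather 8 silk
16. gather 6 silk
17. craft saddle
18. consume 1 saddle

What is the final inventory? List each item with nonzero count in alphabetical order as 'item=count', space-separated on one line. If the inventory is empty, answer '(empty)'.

Answer: gold=9 plate=4 saddle=3 silk=18 thread=7

Derivation:
After 1 (gather 4 gold): gold=4
After 2 (gather 2 coal): coal=2 gold=4
After 3 (craft thread): gold=3 thread=2
After 4 (gather 3 coal): coal=3 gold=3 thread=2
After 5 (gather 6 gold): coal=3 gold=9 thread=2
After 6 (consume 1 thread): coal=3 gold=9 thread=1
After 7 (craft thread): coal=1 gold=8 thread=3
After 8 (gather 7 gold): coal=1 gold=15 thread=3
After 9 (gather 2 coal): coal=3 gold=15 thread=3
After 10 (craft thread): coal=1 gold=14 thread=5
After 11 (gather 6 coal): coal=7 gold=14 thread=5
After 12 (craft thread): coal=5 gold=13 thread=7
After 13 (craft plate): coal=1 gold=13 plate=4 thread=7
After 14 (gather 7 silk): coal=1 gold=13 plate=4 silk=7 thread=7
After 15 (gather 8 silk): coal=1 gold=13 plate=4 silk=15 thread=7
After 16 (gather 6 silk): coal=1 gold=13 plate=4 silk=21 thread=7
After 17 (craft saddle): gold=9 plate=4 saddle=4 silk=18 thread=7
After 18 (consume 1 saddle): gold=9 plate=4 saddle=3 silk=18 thread=7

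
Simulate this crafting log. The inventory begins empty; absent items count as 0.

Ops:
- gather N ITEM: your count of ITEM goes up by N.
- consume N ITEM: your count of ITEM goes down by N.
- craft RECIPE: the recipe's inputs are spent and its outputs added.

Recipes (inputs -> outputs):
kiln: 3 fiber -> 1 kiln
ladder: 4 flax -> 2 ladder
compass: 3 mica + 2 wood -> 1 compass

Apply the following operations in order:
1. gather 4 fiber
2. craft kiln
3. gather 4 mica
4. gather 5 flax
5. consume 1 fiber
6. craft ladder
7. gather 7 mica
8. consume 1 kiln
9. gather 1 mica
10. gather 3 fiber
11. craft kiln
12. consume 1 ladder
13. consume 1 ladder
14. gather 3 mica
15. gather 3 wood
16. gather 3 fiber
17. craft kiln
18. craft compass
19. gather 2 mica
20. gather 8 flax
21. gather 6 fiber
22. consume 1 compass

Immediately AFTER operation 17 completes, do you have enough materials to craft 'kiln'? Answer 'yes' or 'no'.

Answer: no

Derivation:
After 1 (gather 4 fiber): fiber=4
After 2 (craft kiln): fiber=1 kiln=1
After 3 (gather 4 mica): fiber=1 kiln=1 mica=4
After 4 (gather 5 flax): fiber=1 flax=5 kiln=1 mica=4
After 5 (consume 1 fiber): flax=5 kiln=1 mica=4
After 6 (craft ladder): flax=1 kiln=1 ladder=2 mica=4
After 7 (gather 7 mica): flax=1 kiln=1 ladder=2 mica=11
After 8 (consume 1 kiln): flax=1 ladder=2 mica=11
After 9 (gather 1 mica): flax=1 ladder=2 mica=12
After 10 (gather 3 fiber): fiber=3 flax=1 ladder=2 mica=12
After 11 (craft kiln): flax=1 kiln=1 ladder=2 mica=12
After 12 (consume 1 ladder): flax=1 kiln=1 ladder=1 mica=12
After 13 (consume 1 ladder): flax=1 kiln=1 mica=12
After 14 (gather 3 mica): flax=1 kiln=1 mica=15
After 15 (gather 3 wood): flax=1 kiln=1 mica=15 wood=3
After 16 (gather 3 fiber): fiber=3 flax=1 kiln=1 mica=15 wood=3
After 17 (craft kiln): flax=1 kiln=2 mica=15 wood=3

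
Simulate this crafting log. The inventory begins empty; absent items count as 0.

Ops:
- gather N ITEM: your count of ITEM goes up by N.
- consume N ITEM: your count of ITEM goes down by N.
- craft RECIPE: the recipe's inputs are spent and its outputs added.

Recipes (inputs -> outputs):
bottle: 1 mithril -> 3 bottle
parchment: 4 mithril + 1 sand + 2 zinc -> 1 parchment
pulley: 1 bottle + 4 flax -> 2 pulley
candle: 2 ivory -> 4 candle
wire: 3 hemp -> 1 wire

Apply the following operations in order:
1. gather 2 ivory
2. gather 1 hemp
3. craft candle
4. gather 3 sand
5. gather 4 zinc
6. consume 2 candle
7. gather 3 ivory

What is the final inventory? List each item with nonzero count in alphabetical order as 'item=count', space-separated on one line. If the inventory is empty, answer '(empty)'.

Answer: candle=2 hemp=1 ivory=3 sand=3 zinc=4

Derivation:
After 1 (gather 2 ivory): ivory=2
After 2 (gather 1 hemp): hemp=1 ivory=2
After 3 (craft candle): candle=4 hemp=1
After 4 (gather 3 sand): candle=4 hemp=1 sand=3
After 5 (gather 4 zinc): candle=4 hemp=1 sand=3 zinc=4
After 6 (consume 2 candle): candle=2 hemp=1 sand=3 zinc=4
After 7 (gather 3 ivory): candle=2 hemp=1 ivory=3 sand=3 zinc=4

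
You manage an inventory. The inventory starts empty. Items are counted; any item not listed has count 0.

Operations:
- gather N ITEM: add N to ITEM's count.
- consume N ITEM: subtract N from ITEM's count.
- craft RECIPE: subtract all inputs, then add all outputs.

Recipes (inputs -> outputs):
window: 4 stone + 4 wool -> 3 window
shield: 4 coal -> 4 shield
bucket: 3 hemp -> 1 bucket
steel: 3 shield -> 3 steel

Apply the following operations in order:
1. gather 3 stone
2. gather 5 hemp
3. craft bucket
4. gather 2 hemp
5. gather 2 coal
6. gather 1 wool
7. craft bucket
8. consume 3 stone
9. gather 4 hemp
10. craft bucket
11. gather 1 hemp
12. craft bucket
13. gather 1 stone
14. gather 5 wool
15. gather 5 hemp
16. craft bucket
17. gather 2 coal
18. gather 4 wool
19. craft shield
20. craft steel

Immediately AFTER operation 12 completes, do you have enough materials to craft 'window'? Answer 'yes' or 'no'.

After 1 (gather 3 stone): stone=3
After 2 (gather 5 hemp): hemp=5 stone=3
After 3 (craft bucket): bucket=1 hemp=2 stone=3
After 4 (gather 2 hemp): bucket=1 hemp=4 stone=3
After 5 (gather 2 coal): bucket=1 coal=2 hemp=4 stone=3
After 6 (gather 1 wool): bucket=1 coal=2 hemp=4 stone=3 wool=1
After 7 (craft bucket): bucket=2 coal=2 hemp=1 stone=3 wool=1
After 8 (consume 3 stone): bucket=2 coal=2 hemp=1 wool=1
After 9 (gather 4 hemp): bucket=2 coal=2 hemp=5 wool=1
After 10 (craft bucket): bucket=3 coal=2 hemp=2 wool=1
After 11 (gather 1 hemp): bucket=3 coal=2 hemp=3 wool=1
After 12 (craft bucket): bucket=4 coal=2 wool=1

Answer: no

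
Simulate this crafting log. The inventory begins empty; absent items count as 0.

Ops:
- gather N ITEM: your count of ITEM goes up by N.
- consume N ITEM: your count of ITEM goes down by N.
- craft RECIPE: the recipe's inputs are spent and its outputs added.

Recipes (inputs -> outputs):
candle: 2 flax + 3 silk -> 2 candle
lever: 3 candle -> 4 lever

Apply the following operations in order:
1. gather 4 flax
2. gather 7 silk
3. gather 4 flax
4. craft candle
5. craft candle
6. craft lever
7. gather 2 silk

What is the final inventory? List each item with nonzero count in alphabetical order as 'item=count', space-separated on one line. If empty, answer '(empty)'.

After 1 (gather 4 flax): flax=4
After 2 (gather 7 silk): flax=4 silk=7
After 3 (gather 4 flax): flax=8 silk=7
After 4 (craft candle): candle=2 flax=6 silk=4
After 5 (craft candle): candle=4 flax=4 silk=1
After 6 (craft lever): candle=1 flax=4 lever=4 silk=1
After 7 (gather 2 silk): candle=1 flax=4 lever=4 silk=3

Answer: candle=1 flax=4 lever=4 silk=3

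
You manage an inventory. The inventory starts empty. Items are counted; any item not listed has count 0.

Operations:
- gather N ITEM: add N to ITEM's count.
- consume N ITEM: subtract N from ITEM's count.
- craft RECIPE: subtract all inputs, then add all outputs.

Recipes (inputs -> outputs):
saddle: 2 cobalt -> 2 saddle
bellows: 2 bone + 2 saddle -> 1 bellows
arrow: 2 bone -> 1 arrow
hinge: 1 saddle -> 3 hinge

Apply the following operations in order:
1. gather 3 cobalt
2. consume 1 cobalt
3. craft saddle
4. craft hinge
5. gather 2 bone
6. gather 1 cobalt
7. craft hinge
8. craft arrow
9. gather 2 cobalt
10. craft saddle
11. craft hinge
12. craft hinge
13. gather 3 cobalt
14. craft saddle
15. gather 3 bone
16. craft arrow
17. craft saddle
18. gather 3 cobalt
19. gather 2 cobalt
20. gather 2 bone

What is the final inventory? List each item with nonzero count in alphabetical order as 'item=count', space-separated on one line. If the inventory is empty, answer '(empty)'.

Answer: arrow=2 bone=3 cobalt=5 hinge=12 saddle=4

Derivation:
After 1 (gather 3 cobalt): cobalt=3
After 2 (consume 1 cobalt): cobalt=2
After 3 (craft saddle): saddle=2
After 4 (craft hinge): hinge=3 saddle=1
After 5 (gather 2 bone): bone=2 hinge=3 saddle=1
After 6 (gather 1 cobalt): bone=2 cobalt=1 hinge=3 saddle=1
After 7 (craft hinge): bone=2 cobalt=1 hinge=6
After 8 (craft arrow): arrow=1 cobalt=1 hinge=6
After 9 (gather 2 cobalt): arrow=1 cobalt=3 hinge=6
After 10 (craft saddle): arrow=1 cobalt=1 hinge=6 saddle=2
After 11 (craft hinge): arrow=1 cobalt=1 hinge=9 saddle=1
After 12 (craft hinge): arrow=1 cobalt=1 hinge=12
After 13 (gather 3 cobalt): arrow=1 cobalt=4 hinge=12
After 14 (craft saddle): arrow=1 cobalt=2 hinge=12 saddle=2
After 15 (gather 3 bone): arrow=1 bone=3 cobalt=2 hinge=12 saddle=2
After 16 (craft arrow): arrow=2 bone=1 cobalt=2 hinge=12 saddle=2
After 17 (craft saddle): arrow=2 bone=1 hinge=12 saddle=4
After 18 (gather 3 cobalt): arrow=2 bone=1 cobalt=3 hinge=12 saddle=4
After 19 (gather 2 cobalt): arrow=2 bone=1 cobalt=5 hinge=12 saddle=4
After 20 (gather 2 bone): arrow=2 bone=3 cobalt=5 hinge=12 saddle=4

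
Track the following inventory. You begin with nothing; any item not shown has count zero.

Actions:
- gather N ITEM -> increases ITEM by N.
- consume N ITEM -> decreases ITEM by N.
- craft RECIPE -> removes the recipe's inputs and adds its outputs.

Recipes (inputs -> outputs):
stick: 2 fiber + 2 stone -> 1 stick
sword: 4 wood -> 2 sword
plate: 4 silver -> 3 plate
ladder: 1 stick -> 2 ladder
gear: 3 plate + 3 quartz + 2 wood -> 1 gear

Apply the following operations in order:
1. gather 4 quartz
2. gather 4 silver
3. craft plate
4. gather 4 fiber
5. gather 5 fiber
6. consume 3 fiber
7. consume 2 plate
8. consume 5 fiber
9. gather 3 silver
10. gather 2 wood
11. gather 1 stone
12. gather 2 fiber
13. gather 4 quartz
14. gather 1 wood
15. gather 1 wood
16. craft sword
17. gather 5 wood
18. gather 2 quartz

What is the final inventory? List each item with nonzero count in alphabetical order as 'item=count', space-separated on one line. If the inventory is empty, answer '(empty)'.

After 1 (gather 4 quartz): quartz=4
After 2 (gather 4 silver): quartz=4 silver=4
After 3 (craft plate): plate=3 quartz=4
After 4 (gather 4 fiber): fiber=4 plate=3 quartz=4
After 5 (gather 5 fiber): fiber=9 plate=3 quartz=4
After 6 (consume 3 fiber): fiber=6 plate=3 quartz=4
After 7 (consume 2 plate): fiber=6 plate=1 quartz=4
After 8 (consume 5 fiber): fiber=1 plate=1 quartz=4
After 9 (gather 3 silver): fiber=1 plate=1 quartz=4 silver=3
After 10 (gather 2 wood): fiber=1 plate=1 quartz=4 silver=3 wood=2
After 11 (gather 1 stone): fiber=1 plate=1 quartz=4 silver=3 stone=1 wood=2
After 12 (gather 2 fiber): fiber=3 plate=1 quartz=4 silver=3 stone=1 wood=2
After 13 (gather 4 quartz): fiber=3 plate=1 quartz=8 silver=3 stone=1 wood=2
After 14 (gather 1 wood): fiber=3 plate=1 quartz=8 silver=3 stone=1 wood=3
After 15 (gather 1 wood): fiber=3 plate=1 quartz=8 silver=3 stone=1 wood=4
After 16 (craft sword): fiber=3 plate=1 quartz=8 silver=3 stone=1 sword=2
After 17 (gather 5 wood): fiber=3 plate=1 quartz=8 silver=3 stone=1 sword=2 wood=5
After 18 (gather 2 quartz): fiber=3 plate=1 quartz=10 silver=3 stone=1 sword=2 wood=5

Answer: fiber=3 plate=1 quartz=10 silver=3 stone=1 sword=2 wood=5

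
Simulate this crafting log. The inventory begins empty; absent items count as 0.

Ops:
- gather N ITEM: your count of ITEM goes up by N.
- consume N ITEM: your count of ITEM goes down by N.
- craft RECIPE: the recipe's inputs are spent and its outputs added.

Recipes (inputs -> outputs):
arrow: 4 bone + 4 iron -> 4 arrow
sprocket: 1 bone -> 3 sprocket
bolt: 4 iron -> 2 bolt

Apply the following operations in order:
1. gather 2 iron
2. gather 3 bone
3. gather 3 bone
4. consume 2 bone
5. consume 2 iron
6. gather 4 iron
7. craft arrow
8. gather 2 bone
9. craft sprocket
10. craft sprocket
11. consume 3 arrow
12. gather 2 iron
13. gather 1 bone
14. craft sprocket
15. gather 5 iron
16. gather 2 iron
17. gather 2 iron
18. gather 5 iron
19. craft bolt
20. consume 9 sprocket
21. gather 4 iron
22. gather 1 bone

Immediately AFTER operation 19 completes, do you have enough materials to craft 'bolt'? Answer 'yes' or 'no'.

Answer: yes

Derivation:
After 1 (gather 2 iron): iron=2
After 2 (gather 3 bone): bone=3 iron=2
After 3 (gather 3 bone): bone=6 iron=2
After 4 (consume 2 bone): bone=4 iron=2
After 5 (consume 2 iron): bone=4
After 6 (gather 4 iron): bone=4 iron=4
After 7 (craft arrow): arrow=4
After 8 (gather 2 bone): arrow=4 bone=2
After 9 (craft sprocket): arrow=4 bone=1 sprocket=3
After 10 (craft sprocket): arrow=4 sprocket=6
After 11 (consume 3 arrow): arrow=1 sprocket=6
After 12 (gather 2 iron): arrow=1 iron=2 sprocket=6
After 13 (gather 1 bone): arrow=1 bone=1 iron=2 sprocket=6
After 14 (craft sprocket): arrow=1 iron=2 sprocket=9
After 15 (gather 5 iron): arrow=1 iron=7 sprocket=9
After 16 (gather 2 iron): arrow=1 iron=9 sprocket=9
After 17 (gather 2 iron): arrow=1 iron=11 sprocket=9
After 18 (gather 5 iron): arrow=1 iron=16 sprocket=9
After 19 (craft bolt): arrow=1 bolt=2 iron=12 sprocket=9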